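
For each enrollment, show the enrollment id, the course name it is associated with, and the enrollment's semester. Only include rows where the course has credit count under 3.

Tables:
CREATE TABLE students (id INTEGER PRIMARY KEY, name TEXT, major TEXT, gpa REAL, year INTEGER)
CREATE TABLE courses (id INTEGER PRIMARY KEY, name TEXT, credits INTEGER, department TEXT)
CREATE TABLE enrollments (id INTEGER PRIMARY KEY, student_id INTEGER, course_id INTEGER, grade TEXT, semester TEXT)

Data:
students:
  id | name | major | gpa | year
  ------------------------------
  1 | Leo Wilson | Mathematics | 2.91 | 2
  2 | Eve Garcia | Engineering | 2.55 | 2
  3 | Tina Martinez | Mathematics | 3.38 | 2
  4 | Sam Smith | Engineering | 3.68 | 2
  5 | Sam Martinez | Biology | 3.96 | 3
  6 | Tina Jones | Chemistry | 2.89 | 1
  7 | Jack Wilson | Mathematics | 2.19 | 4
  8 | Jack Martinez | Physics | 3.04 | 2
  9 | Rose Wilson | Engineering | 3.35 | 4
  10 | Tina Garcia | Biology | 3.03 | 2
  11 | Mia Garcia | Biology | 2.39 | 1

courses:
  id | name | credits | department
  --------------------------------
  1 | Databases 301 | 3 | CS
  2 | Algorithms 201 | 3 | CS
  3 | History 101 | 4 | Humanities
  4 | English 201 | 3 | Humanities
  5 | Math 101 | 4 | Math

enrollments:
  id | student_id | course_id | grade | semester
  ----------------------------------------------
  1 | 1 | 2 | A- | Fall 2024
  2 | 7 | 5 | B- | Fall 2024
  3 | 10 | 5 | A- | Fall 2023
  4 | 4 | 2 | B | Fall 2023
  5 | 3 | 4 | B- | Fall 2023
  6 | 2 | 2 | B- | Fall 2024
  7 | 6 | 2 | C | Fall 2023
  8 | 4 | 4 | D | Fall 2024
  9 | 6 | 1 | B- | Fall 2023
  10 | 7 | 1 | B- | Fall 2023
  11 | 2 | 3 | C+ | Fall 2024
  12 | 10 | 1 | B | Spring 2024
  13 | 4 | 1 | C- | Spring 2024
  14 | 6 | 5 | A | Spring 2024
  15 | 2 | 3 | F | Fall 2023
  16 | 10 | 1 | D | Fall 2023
SELECT c.id, p.name AS course, c.semester FROM enrollments c JOIN courses p ON c.course_id = p.id WHERE p.credits < 3

Execution result:
(no rows)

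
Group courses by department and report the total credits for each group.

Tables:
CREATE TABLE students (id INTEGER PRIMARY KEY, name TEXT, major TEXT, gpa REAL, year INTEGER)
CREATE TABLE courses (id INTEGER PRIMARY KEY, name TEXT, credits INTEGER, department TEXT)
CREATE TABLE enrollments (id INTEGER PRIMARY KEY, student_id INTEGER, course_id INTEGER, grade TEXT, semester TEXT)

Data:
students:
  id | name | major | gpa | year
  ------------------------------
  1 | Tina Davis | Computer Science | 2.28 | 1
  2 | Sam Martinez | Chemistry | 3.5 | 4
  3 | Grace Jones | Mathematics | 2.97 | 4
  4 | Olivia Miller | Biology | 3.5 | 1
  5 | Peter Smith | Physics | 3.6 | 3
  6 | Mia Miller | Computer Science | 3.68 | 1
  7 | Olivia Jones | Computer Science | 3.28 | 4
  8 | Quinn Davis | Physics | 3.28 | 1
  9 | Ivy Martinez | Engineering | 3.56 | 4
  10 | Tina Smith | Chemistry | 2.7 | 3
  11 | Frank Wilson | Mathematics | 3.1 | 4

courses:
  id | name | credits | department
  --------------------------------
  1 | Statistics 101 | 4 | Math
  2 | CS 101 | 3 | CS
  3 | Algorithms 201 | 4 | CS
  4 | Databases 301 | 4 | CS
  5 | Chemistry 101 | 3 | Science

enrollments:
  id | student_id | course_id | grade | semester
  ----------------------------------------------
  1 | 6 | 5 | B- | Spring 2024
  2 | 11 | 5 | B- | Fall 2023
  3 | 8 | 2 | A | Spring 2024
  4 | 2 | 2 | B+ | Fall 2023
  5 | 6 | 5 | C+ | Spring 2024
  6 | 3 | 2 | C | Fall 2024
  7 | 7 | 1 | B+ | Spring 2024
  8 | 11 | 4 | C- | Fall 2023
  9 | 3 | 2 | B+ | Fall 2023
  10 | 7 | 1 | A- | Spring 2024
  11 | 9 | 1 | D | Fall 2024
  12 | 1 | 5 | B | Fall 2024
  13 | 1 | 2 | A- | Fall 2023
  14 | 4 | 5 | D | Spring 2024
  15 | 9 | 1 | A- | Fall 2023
SELECT department, SUM(credits) AS sum_credits FROM courses GROUP BY department

Execution result:
department | sum_credits
CS | 11
Math | 4
Science | 3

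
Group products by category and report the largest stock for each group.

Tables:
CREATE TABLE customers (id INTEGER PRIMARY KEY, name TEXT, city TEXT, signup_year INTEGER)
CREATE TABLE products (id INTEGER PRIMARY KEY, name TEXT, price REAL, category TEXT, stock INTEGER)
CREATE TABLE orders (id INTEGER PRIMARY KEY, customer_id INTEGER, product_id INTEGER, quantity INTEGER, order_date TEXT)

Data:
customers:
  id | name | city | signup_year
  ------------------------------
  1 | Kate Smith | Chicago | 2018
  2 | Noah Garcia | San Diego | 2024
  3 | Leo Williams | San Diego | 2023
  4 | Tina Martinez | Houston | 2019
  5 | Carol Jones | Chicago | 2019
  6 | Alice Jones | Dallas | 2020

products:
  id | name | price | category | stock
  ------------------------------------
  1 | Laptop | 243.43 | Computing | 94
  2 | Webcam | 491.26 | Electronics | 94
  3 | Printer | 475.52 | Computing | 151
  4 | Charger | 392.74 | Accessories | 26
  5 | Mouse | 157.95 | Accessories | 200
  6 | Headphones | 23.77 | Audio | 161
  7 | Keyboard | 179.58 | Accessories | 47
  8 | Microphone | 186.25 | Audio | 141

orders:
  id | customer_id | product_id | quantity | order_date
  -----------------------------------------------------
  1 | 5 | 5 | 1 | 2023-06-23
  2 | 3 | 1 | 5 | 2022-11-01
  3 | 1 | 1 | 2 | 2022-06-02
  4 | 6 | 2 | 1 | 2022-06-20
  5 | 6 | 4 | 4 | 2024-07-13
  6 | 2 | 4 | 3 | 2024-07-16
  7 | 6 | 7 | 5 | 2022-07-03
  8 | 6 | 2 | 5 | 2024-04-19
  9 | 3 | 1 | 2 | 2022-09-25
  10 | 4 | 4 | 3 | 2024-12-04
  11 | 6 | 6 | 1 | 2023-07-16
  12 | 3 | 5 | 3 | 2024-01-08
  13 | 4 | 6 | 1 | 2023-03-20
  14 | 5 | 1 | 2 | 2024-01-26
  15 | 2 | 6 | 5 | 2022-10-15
SELECT category, MAX(stock) AS max_stock FROM products GROUP BY category

Execution result:
category | max_stock
Accessories | 200
Audio | 161
Computing | 151
Electronics | 94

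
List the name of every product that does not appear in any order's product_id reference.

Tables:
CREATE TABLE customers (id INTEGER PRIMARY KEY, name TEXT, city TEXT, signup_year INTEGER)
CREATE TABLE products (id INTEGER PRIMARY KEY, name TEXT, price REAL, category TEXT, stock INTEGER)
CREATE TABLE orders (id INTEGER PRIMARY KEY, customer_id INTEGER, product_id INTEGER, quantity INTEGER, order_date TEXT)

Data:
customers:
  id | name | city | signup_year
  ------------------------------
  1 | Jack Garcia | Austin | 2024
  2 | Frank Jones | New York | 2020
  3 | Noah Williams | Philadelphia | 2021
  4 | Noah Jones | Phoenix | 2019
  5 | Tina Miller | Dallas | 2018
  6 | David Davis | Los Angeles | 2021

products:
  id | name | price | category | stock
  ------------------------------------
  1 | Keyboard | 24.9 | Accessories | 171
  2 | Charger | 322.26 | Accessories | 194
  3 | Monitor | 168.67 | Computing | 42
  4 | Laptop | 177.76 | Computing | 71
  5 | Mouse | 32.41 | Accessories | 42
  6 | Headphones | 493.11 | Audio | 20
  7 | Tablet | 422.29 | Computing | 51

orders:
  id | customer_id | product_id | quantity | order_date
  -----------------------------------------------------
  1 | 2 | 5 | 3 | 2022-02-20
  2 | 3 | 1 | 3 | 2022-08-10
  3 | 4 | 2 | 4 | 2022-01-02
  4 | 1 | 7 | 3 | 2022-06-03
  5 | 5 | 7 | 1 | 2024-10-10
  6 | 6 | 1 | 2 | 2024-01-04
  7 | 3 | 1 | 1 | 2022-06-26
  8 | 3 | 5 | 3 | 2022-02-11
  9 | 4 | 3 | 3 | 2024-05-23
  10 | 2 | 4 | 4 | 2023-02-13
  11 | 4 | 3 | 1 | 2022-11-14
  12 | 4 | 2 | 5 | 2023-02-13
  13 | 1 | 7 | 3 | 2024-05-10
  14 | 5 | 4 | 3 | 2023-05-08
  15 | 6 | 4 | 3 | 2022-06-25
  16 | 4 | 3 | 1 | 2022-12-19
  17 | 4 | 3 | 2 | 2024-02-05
SELECT p.name FROM products p LEFT JOIN orders c ON c.product_id = p.id WHERE c.id IS NULL

Execution result:
Headphones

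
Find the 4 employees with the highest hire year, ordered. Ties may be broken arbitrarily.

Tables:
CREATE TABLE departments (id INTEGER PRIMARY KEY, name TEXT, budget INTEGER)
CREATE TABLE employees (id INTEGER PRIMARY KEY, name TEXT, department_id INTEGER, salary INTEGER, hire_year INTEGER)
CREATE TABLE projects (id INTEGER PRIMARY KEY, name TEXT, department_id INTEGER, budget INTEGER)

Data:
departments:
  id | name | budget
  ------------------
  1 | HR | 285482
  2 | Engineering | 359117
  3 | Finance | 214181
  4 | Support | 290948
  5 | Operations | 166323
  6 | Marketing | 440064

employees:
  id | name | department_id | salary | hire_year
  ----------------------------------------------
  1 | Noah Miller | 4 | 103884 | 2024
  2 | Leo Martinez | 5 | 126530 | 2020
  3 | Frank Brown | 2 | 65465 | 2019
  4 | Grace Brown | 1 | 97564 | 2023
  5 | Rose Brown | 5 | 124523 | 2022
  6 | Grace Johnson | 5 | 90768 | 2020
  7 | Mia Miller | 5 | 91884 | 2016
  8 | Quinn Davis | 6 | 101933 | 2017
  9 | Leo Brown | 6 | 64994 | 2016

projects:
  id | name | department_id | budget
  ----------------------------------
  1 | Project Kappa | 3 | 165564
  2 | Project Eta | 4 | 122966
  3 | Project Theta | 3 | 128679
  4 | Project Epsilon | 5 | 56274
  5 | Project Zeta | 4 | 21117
SELECT name, hire_year FROM employees ORDER BY hire_year DESC LIMIT 4

Execution result:
name | hire_year
Noah Miller | 2024
Grace Brown | 2023
Rose Brown | 2022
Leo Martinez | 2020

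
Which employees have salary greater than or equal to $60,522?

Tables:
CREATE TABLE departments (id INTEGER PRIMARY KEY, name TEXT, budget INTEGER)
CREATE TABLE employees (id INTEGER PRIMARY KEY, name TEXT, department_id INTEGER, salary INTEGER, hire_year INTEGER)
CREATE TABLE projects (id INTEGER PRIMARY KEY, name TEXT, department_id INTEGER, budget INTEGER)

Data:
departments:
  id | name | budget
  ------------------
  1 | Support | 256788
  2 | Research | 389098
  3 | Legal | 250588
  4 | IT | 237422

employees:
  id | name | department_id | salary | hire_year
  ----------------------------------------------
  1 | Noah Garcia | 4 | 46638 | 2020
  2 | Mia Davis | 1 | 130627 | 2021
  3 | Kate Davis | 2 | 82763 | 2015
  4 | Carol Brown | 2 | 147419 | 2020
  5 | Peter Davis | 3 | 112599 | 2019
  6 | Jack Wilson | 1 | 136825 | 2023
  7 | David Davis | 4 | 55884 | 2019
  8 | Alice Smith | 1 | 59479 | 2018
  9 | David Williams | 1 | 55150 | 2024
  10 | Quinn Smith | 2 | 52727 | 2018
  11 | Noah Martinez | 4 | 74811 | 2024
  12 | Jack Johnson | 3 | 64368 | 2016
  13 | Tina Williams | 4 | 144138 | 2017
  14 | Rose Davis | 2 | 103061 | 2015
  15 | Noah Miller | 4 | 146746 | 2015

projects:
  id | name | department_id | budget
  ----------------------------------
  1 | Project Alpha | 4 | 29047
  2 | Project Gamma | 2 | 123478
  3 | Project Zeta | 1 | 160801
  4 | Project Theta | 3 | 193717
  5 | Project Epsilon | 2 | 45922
SELECT name, salary FROM employees WHERE salary >= 60522

Execution result:
name | salary
Mia Davis | 130627
Kate Davis | 82763
Carol Brown | 147419
Peter Davis | 112599
Jack Wilson | 136825
Noah Martinez | 74811
Jack Johnson | 64368
Tina Williams | 144138
Rose Davis | 103061
Noah Miller | 146746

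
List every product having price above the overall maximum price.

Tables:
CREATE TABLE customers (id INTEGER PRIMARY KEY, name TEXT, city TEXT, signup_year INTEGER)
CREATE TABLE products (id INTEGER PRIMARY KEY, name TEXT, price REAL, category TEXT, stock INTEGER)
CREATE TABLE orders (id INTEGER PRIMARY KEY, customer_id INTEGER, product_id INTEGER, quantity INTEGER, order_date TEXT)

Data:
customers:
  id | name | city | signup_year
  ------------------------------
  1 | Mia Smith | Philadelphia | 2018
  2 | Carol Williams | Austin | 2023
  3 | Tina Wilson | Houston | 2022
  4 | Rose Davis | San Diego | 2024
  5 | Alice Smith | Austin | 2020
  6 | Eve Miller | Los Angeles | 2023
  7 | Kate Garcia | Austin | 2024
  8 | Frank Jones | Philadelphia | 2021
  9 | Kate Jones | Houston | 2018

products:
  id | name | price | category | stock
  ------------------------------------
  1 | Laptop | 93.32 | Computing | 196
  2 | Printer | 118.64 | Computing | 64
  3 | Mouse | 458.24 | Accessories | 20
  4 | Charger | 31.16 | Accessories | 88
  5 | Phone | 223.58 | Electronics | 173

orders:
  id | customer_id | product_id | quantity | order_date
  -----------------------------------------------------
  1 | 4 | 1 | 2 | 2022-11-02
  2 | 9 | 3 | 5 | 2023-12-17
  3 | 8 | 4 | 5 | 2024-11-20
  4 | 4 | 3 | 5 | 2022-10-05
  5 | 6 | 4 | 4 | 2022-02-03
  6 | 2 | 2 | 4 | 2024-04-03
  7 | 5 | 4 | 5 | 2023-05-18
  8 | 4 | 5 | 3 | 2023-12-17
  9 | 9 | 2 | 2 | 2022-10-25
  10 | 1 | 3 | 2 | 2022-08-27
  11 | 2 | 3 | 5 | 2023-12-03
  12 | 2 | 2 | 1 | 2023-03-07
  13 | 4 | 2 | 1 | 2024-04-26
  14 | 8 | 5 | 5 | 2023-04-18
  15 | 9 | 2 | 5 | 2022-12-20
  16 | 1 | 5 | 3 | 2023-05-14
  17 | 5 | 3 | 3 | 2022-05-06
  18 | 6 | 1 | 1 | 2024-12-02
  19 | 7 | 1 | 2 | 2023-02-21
SELECT name, price FROM products WHERE price > (SELECT MAX(price) FROM products)

Execution result:
(no rows)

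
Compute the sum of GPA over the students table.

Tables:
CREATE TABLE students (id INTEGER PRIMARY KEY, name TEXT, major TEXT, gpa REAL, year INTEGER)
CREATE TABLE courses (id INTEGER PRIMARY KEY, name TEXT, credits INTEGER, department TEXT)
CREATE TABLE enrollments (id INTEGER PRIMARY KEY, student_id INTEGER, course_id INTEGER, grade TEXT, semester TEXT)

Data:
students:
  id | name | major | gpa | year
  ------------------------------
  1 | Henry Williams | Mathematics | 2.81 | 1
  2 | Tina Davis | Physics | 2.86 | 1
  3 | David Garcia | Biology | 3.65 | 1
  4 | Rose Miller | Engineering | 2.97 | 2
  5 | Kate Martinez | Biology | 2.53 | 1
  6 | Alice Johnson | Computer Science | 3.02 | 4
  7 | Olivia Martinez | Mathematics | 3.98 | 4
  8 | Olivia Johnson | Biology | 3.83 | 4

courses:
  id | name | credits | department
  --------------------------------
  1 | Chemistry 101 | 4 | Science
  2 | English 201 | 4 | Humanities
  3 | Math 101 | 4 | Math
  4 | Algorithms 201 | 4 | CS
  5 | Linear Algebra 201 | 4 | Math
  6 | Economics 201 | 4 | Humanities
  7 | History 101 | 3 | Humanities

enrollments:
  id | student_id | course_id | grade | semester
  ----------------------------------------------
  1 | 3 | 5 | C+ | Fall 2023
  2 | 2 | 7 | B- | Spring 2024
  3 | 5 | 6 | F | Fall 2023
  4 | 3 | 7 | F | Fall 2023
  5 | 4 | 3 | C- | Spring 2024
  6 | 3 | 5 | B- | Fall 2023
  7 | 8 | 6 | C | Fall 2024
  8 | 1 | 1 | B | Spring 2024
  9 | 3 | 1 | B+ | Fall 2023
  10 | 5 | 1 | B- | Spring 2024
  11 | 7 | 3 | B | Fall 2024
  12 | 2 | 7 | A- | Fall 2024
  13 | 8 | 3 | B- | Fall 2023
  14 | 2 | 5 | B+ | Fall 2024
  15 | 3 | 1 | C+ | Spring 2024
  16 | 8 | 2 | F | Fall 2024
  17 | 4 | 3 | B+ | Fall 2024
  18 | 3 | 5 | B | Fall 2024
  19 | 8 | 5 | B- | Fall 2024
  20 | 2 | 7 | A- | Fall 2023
SELECT SUM(gpa) FROM students

Execution result:
25.65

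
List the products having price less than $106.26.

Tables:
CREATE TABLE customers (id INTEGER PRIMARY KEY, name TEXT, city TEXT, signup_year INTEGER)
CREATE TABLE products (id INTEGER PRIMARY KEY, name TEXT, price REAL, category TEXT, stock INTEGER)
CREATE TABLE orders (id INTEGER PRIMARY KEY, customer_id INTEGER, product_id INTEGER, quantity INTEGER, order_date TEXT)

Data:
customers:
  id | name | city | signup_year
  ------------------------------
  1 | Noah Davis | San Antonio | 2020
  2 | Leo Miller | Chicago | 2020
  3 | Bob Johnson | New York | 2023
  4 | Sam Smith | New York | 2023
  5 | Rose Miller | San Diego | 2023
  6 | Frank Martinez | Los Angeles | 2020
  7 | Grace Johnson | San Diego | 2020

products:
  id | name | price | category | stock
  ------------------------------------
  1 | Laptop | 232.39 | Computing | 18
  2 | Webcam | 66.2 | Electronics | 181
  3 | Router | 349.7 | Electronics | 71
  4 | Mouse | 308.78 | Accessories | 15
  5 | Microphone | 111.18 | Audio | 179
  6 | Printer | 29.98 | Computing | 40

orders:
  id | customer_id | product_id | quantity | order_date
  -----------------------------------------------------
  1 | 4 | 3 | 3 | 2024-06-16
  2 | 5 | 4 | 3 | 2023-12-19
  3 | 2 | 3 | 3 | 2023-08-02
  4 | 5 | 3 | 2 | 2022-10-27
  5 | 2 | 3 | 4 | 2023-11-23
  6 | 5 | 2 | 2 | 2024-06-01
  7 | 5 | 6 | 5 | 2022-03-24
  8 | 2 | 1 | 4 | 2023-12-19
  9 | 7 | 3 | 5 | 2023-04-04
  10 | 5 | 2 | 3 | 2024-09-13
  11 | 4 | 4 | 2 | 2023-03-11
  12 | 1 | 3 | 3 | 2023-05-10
SELECT name, price FROM products WHERE price < 106.26

Execution result:
name | price
Webcam | 66.20
Printer | 29.98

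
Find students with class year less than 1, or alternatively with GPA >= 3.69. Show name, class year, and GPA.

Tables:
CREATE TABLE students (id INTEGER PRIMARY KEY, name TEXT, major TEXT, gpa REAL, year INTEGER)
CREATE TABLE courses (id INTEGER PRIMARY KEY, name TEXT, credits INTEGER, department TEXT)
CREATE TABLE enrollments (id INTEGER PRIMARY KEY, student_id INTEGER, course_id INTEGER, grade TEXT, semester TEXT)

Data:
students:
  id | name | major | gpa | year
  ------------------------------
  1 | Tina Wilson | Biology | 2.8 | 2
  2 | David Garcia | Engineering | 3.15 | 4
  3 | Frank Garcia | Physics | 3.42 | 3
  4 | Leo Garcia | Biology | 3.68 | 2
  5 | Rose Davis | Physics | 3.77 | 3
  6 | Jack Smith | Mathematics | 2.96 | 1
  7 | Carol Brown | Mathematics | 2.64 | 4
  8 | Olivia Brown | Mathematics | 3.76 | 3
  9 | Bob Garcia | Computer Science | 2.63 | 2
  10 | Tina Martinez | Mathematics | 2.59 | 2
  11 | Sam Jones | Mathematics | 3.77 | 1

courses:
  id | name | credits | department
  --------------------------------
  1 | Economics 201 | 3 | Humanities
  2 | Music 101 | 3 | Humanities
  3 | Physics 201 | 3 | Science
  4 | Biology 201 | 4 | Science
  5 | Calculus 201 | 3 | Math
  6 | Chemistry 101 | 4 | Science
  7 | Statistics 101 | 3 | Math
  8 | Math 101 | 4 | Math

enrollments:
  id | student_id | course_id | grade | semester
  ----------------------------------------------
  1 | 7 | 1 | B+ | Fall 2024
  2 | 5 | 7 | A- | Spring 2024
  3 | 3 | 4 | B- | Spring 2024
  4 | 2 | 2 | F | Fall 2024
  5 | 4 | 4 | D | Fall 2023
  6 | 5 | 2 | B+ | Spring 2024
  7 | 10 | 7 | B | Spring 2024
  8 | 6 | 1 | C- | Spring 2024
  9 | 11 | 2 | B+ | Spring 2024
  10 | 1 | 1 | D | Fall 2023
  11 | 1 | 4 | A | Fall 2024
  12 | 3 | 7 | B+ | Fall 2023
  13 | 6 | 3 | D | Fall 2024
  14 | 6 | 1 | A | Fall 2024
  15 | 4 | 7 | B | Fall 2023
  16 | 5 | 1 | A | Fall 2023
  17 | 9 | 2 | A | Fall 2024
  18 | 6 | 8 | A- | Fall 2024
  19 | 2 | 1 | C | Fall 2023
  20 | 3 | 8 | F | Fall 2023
SELECT name, year, gpa FROM students WHERE year < 1 OR gpa >= 3.69

Execution result:
name | year | gpa
Rose Davis | 3 | 3.77
Olivia Brown | 3 | 3.76
Sam Jones | 1 | 3.77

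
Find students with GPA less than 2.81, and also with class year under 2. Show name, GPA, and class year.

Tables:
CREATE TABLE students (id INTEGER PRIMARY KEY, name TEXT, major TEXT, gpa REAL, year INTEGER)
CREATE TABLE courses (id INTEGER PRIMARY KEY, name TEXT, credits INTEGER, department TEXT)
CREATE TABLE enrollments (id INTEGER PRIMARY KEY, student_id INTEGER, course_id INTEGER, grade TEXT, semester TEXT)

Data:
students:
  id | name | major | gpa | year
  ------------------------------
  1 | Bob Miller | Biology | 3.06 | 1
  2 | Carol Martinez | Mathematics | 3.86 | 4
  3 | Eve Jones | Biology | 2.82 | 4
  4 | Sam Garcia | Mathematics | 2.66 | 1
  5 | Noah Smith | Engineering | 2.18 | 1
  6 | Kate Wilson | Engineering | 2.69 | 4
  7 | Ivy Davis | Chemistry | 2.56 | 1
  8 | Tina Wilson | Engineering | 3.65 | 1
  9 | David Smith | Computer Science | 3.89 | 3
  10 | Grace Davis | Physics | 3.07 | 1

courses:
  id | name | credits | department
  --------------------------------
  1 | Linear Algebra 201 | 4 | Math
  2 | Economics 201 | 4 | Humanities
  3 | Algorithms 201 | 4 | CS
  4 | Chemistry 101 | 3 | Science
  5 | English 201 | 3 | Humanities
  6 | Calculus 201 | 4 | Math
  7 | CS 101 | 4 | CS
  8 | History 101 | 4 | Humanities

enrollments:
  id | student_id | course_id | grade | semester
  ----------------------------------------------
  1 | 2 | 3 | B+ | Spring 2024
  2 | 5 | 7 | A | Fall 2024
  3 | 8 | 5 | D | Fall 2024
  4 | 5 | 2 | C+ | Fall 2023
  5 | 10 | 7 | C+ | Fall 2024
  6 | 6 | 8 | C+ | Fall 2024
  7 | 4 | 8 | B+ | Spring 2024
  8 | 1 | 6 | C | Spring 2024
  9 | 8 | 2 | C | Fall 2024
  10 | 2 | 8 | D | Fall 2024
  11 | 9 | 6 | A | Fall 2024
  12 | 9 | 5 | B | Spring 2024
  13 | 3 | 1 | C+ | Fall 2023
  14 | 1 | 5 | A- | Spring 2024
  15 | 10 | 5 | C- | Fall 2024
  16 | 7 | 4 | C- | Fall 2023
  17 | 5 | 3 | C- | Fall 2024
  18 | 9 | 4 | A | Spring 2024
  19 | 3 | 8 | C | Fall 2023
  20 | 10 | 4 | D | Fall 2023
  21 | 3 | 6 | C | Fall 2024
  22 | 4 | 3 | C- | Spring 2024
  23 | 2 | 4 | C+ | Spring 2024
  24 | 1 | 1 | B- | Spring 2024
SELECT name, gpa, year FROM students WHERE gpa < 2.81 AND year < 2

Execution result:
name | gpa | year
Sam Garcia | 2.66 | 1
Noah Smith | 2.18 | 1
Ivy Davis | 2.56 | 1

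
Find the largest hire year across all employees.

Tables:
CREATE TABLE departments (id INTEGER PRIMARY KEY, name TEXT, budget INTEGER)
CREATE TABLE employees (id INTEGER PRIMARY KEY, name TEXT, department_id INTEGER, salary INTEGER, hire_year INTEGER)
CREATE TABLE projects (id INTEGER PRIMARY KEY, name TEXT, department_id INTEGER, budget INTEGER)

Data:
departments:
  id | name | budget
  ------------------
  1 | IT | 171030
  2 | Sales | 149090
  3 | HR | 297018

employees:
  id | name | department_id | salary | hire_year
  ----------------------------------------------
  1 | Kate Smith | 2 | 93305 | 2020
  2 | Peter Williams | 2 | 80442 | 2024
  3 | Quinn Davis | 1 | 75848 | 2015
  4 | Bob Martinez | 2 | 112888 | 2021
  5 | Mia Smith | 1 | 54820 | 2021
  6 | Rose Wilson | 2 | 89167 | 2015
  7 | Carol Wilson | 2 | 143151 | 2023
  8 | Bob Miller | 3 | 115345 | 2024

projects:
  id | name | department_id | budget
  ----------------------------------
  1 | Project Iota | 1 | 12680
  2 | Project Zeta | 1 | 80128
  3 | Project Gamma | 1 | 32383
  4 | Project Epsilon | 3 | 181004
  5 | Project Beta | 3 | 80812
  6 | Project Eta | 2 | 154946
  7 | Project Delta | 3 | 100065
SELECT MAX(hire_year) FROM employees

Execution result:
2024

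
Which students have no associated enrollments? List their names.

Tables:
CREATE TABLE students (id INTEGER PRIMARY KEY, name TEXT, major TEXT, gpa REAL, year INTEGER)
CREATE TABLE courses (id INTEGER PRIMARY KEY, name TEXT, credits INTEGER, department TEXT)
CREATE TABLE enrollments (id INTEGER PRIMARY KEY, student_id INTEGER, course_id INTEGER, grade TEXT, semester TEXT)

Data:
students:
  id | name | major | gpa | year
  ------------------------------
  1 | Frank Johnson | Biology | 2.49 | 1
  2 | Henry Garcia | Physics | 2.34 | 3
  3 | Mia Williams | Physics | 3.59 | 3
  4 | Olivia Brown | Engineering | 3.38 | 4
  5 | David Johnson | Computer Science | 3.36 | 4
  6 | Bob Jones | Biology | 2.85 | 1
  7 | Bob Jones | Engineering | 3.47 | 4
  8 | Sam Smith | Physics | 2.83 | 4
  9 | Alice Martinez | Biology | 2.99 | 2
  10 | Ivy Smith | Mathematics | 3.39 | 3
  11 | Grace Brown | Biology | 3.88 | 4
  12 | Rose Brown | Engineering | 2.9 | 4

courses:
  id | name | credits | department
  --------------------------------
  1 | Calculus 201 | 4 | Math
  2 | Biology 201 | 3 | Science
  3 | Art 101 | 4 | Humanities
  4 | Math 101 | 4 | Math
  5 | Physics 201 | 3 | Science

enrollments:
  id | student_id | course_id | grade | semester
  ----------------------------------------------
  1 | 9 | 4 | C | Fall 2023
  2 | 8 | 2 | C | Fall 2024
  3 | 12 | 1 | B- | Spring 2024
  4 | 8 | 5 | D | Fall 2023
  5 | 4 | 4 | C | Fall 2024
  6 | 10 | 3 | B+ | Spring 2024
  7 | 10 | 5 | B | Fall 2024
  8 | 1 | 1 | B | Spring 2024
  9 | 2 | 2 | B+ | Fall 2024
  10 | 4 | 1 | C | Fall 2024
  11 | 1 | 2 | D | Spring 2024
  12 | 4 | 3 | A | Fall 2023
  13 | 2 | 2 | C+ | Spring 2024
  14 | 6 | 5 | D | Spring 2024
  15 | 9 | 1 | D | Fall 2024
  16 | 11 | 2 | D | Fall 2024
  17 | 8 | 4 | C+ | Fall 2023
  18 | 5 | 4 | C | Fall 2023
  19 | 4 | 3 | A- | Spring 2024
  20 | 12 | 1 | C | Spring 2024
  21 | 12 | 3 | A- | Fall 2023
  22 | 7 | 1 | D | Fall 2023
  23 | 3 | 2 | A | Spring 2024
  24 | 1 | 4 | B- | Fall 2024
SELECT p.name FROM students p LEFT JOIN enrollments c ON c.student_id = p.id WHERE c.id IS NULL

Execution result:
(no rows)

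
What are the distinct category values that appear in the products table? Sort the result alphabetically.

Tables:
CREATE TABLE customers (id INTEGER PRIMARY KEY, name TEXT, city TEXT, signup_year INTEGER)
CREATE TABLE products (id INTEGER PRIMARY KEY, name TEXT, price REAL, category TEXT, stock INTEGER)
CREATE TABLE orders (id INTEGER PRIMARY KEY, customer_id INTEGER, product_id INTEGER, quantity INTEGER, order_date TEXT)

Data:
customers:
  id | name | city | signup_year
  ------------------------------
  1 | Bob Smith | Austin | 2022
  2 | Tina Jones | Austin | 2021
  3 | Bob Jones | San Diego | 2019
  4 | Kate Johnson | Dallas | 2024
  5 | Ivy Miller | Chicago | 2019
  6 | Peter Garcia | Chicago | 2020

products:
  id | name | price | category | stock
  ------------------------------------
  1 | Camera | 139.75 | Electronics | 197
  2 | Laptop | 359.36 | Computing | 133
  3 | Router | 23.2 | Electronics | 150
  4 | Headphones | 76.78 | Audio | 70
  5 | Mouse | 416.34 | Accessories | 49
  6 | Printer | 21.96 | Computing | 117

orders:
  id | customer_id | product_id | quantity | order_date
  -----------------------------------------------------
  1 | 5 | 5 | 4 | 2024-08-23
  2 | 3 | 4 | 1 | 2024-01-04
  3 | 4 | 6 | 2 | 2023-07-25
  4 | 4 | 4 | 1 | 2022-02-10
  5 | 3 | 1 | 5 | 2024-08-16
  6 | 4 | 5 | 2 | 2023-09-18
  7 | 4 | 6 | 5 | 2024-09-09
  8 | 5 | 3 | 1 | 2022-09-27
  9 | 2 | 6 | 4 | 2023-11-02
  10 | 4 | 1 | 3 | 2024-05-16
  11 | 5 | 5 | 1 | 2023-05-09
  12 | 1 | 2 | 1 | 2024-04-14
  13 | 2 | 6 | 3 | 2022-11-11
SELECT DISTINCT category FROM products ORDER BY category

Execution result:
category
Accessories
Audio
Computing
Electronics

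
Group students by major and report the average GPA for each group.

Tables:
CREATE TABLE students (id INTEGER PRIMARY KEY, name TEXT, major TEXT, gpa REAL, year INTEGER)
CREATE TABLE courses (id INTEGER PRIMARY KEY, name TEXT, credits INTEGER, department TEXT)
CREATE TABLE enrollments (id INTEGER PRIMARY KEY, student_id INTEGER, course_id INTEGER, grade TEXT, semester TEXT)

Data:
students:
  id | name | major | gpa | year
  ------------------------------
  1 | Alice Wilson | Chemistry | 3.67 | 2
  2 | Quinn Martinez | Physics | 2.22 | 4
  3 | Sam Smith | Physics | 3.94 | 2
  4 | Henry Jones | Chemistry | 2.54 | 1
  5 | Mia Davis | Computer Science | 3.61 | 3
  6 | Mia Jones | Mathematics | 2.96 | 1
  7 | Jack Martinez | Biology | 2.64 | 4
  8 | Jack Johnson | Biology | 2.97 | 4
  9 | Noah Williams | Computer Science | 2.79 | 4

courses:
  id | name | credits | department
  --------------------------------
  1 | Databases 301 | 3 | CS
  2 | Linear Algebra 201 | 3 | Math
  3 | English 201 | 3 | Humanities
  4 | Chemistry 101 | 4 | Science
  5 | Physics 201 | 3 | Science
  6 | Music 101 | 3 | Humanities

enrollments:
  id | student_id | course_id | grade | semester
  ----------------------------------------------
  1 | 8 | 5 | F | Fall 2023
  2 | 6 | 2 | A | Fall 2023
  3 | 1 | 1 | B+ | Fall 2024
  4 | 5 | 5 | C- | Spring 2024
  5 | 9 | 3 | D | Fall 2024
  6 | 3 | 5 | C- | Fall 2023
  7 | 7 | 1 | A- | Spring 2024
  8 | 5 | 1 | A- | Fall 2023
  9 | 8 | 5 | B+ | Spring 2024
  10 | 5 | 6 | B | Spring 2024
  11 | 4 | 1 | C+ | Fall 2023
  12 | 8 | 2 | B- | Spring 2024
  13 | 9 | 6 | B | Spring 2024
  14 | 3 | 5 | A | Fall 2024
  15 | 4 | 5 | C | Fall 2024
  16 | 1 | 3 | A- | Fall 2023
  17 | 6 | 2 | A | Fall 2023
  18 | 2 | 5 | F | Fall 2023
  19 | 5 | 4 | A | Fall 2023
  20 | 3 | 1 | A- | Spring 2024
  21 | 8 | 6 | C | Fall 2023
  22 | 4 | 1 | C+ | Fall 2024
SELECT major, AVG(gpa) AS avg_gpa FROM students GROUP BY major

Execution result:
major | avg_gpa
Biology | 2.81
Chemistry | 3.11
Computer Science | 3.20
Mathematics | 2.96
Physics | 3.08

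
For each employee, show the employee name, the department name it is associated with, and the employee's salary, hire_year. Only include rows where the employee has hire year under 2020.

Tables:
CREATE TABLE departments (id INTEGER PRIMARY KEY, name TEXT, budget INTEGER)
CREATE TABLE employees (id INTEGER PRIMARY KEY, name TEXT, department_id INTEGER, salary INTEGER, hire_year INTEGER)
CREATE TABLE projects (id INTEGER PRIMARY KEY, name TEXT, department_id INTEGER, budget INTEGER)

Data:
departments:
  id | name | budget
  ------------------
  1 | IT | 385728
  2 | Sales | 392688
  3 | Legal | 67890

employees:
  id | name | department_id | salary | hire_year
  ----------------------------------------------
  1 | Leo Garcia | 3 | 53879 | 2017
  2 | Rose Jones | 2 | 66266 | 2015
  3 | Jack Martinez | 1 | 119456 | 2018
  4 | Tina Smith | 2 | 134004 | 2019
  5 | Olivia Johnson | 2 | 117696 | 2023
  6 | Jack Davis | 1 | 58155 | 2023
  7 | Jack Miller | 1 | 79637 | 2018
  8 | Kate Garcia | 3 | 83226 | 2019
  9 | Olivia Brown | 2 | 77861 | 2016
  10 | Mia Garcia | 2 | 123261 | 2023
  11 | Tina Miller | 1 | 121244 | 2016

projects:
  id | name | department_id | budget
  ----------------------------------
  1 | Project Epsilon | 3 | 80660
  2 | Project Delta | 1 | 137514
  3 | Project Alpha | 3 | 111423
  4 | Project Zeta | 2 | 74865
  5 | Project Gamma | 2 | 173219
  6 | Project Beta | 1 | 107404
SELECT c.name, p.name AS department, c.salary, c.hire_year FROM employees c JOIN departments p ON c.department_id = p.id WHERE c.hire_year < 2020

Execution result:
name | department | salary | hire_year
Leo Garcia | Legal | 53879 | 2017
Rose Jones | Sales | 66266 | 2015
Jack Martinez | IT | 119456 | 2018
Tina Smith | Sales | 134004 | 2019
Jack Miller | IT | 79637 | 2018
Kate Garcia | Legal | 83226 | 2019
Olivia Brown | Sales | 77861 | 2016
Tina Miller | IT | 121244 | 2016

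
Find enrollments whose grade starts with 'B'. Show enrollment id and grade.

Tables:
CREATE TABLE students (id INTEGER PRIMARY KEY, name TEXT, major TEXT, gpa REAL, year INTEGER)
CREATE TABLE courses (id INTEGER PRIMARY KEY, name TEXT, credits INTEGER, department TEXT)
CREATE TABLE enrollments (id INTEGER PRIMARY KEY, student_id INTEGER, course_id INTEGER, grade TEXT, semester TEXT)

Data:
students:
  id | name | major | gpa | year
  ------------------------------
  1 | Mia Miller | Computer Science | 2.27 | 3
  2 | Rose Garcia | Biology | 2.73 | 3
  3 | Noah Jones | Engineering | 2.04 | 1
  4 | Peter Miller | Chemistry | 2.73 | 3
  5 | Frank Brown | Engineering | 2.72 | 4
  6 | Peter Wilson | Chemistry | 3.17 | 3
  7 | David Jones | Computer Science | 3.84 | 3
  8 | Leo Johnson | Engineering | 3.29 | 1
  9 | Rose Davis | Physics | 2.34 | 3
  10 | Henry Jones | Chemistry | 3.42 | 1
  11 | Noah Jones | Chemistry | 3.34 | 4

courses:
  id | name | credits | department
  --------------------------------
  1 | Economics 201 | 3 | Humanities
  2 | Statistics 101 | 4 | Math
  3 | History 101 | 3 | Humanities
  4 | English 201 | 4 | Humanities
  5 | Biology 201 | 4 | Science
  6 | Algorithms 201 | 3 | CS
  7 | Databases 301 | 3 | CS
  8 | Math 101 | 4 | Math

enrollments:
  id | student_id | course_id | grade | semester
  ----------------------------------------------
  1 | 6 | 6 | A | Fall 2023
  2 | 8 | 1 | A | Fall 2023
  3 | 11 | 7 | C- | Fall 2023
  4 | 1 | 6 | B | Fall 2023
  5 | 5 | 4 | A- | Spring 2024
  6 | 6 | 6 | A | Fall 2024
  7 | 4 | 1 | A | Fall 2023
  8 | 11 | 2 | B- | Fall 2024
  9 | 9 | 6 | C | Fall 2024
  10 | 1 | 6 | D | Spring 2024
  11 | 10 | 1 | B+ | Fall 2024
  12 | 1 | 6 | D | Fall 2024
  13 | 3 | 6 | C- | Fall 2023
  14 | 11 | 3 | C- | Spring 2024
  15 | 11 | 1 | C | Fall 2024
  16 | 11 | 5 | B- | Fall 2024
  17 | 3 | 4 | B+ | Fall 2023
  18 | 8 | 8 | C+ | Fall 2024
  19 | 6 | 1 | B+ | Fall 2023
SELECT id, grade FROM enrollments WHERE grade LIKE 'B%'

Execution result:
id | grade
4 | B
8 | B-
11 | B+
16 | B-
17 | B+
19 | B+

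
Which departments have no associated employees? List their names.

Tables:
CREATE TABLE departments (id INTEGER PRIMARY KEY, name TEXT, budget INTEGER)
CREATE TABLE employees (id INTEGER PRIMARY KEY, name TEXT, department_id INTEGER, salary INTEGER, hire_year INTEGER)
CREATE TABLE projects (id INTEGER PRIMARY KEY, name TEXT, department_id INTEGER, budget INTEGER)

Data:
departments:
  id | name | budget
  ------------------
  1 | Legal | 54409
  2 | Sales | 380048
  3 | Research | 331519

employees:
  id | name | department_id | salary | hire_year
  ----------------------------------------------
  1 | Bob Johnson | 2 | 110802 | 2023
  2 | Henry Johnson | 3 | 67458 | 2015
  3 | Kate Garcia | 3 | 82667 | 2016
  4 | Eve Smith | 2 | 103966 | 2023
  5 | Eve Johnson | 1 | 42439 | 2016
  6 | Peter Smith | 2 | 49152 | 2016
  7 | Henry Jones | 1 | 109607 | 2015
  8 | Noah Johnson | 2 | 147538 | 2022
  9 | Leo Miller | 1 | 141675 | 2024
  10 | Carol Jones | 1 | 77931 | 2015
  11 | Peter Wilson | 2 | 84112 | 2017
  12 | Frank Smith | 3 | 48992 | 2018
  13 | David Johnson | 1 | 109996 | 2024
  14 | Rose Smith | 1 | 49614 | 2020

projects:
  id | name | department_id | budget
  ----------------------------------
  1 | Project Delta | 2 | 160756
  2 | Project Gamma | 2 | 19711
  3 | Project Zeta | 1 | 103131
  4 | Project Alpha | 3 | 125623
SELECT p.name FROM departments p LEFT JOIN employees c ON c.department_id = p.id WHERE c.id IS NULL

Execution result:
(no rows)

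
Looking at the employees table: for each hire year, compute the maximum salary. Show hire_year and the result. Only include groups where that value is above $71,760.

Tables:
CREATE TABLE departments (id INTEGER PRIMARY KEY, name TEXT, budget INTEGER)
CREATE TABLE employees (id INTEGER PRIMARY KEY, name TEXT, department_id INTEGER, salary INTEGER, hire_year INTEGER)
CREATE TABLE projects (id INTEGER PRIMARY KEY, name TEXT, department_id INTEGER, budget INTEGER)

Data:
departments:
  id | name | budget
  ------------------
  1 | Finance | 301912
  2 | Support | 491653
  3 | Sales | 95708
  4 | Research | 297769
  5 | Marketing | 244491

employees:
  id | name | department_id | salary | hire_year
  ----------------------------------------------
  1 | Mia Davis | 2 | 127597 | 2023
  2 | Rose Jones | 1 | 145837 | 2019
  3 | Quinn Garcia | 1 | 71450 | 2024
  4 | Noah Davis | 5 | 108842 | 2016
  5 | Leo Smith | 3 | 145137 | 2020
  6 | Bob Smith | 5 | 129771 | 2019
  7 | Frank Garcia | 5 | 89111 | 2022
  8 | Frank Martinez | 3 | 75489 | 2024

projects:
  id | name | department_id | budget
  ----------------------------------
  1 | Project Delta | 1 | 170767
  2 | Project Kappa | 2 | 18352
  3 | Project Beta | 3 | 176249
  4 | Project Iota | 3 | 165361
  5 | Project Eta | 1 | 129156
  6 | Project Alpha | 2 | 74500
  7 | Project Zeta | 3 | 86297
SELECT hire_year, MAX(salary) AS max_salary FROM employees GROUP BY hire_year HAVING MAX(salary) > 71760

Execution result:
hire_year | max_salary
2016 | 108842
2019 | 145837
2020 | 145137
2022 | 89111
2023 | 127597
2024 | 75489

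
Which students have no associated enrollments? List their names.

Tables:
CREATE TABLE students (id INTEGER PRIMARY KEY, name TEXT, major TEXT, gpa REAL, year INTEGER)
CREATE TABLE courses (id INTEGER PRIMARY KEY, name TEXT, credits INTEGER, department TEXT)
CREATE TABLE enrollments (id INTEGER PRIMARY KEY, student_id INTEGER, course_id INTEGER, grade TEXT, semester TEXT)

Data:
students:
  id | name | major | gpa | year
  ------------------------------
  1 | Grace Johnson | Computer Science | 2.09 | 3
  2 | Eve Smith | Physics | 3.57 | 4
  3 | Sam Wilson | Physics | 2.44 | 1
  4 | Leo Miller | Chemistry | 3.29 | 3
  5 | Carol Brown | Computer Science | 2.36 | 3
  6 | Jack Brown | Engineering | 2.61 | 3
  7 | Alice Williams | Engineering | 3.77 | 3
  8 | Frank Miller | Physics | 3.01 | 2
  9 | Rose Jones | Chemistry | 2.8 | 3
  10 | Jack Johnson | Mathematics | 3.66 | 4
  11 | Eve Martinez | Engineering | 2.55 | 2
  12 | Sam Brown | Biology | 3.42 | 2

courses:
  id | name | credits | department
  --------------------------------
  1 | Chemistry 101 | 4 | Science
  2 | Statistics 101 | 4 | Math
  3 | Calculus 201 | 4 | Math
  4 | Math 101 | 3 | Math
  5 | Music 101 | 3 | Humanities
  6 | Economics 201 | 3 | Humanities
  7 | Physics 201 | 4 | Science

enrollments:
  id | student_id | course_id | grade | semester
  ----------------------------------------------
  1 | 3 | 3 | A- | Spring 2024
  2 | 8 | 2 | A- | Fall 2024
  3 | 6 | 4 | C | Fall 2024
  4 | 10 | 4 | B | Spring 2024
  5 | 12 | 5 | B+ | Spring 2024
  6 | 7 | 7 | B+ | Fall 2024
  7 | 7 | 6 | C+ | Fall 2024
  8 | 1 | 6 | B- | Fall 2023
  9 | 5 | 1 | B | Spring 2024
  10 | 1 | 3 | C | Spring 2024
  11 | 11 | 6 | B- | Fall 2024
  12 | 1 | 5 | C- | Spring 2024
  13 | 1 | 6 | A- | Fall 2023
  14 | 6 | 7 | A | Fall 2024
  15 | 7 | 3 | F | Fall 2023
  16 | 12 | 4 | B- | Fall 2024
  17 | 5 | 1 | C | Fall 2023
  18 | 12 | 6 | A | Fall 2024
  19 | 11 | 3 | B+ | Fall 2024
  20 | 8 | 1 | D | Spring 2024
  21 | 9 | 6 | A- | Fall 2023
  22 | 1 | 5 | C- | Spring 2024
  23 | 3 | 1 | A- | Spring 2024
SELECT p.name FROM students p LEFT JOIN enrollments c ON c.student_id = p.id WHERE c.id IS NULL

Execution result:
name
Eve Smith
Leo Miller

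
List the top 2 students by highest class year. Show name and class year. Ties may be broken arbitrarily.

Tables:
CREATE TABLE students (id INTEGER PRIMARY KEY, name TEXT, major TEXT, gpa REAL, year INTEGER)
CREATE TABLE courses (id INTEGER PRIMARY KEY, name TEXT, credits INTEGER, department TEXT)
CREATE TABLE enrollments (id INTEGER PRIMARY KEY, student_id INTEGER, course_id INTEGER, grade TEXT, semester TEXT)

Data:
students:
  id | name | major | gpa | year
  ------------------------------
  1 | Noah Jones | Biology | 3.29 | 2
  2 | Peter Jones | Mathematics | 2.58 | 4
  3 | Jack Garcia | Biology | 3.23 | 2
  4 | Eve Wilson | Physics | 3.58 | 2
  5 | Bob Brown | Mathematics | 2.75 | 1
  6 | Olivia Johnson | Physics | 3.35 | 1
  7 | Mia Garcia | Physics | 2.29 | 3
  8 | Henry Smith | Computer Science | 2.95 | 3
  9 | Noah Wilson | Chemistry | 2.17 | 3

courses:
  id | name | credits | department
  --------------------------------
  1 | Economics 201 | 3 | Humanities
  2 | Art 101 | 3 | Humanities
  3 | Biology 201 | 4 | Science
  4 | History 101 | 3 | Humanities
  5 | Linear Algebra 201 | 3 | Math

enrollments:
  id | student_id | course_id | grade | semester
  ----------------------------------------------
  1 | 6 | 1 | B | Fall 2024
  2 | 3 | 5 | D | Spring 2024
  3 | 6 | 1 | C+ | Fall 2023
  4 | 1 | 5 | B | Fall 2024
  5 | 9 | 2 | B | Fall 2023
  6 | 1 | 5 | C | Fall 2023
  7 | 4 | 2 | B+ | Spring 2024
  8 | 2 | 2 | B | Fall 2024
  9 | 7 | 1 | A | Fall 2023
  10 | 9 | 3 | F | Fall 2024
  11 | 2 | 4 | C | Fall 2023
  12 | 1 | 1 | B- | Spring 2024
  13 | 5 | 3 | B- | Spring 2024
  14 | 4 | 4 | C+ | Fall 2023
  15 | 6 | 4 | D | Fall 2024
SELECT name, year FROM students ORDER BY year DESC LIMIT 2

Execution result:
name | year
Peter Jones | 4
Mia Garcia | 3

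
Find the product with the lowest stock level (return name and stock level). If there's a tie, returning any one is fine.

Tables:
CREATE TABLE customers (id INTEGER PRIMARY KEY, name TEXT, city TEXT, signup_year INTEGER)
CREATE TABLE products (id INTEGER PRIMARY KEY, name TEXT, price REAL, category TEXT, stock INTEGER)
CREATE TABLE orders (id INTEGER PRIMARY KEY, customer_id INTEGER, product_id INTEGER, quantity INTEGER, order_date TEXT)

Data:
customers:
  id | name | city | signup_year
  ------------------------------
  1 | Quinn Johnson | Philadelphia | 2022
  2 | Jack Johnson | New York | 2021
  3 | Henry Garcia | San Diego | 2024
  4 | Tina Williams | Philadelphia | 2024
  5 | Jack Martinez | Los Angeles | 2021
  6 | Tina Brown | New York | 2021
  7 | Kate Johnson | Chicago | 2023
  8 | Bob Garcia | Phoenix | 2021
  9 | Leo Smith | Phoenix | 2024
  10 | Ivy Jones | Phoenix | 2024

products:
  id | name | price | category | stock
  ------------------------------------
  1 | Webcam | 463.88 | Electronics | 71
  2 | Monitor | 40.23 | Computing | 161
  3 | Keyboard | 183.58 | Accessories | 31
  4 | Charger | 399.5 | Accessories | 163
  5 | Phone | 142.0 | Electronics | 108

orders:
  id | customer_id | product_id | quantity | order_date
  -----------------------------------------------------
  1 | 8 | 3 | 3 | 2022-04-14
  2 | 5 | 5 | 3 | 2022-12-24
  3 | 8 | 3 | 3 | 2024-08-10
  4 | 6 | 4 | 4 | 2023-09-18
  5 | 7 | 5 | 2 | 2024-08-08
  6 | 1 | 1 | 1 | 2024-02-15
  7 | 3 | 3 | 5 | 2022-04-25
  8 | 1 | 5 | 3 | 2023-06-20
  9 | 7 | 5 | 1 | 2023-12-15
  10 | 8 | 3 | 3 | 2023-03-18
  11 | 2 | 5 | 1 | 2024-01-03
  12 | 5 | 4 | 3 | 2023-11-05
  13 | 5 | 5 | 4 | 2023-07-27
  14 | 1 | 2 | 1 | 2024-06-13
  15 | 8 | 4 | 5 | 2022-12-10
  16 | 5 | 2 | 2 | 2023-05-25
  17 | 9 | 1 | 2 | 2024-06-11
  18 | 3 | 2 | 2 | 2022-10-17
SELECT name, stock FROM products ORDER BY stock ASC LIMIT 1

Execution result:
name | stock
Keyboard | 31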